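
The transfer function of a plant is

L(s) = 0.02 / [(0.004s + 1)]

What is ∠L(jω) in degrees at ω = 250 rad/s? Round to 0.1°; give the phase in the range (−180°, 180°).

-45.0°

At ω = 250 rad/s:
pole (1 + j250·0.004) = 1 + j1 → |·| ≈ 1.4142, ∠ ≈ 45.00°
∠L = (0°) − (45.00°) = -45.00°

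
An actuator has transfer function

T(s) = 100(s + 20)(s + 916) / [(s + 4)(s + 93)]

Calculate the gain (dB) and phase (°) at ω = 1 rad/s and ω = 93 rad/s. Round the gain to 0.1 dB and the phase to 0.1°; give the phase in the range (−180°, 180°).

At s = jω = j1:
zero (s+20): 20 + j1 → |·| = √(20²+1²) = √401 ≈ 20.025, ∠ = arctan(1/20) ≈ 2.86°
zero (s+916): 916 + j1 → |·| = √(916²+1²) = √839057 ≈ 916, ∠ = arctan(1/916) ≈ 0.06°
pole (s+4): 4 + j1 → |·| = √(4²+1²) = √17 ≈ 4.1231, ∠ = arctan(1/4) ≈ 14.04°
pole (s+93): 93 + j1 → |·| = √(93²+1²) = √8650 ≈ 93.005, ∠ = arctan(1/93) ≈ 0.62°
|T| = 100 · 18343 / 383.47 ≈ 4783.4
Gain = 20 log₁₀(4783.4) ≈ 73.59 dB
∠T = 2.92° − 14.66° = -11.74°

At s = jω = j93:
zero (s+20): 20 + j93 → |·| = √(20²+93²) = √9049 ≈ 95.126, ∠ = arctan(93/20) ≈ 77.86°
zero (s+916): 916 + j93 → |·| = √(916²+93²) = √847705 ≈ 920.71, ∠ = arctan(93/916) ≈ 5.80°
pole (s+4): 4 + j93 → |·| = √(4²+93²) = √8665 ≈ 93.086, ∠ = arctan(93/4) ≈ 87.54°
pole (s+93): 93 + j93 → |·| = √(93²+93²) = √17298 ≈ 131.52, ∠ = arctan(93/93) ≈ 45.00°
|T| = 100 · 87583 / 12243 ≈ 715.37
Gain = 20 log₁₀(715.37) ≈ 57.09 dB
∠T = 83.66° − 132.54° = -48.88°

ω = 1: 73.6 dB, -11.7°; ω = 93: 57.1 dB, -48.9°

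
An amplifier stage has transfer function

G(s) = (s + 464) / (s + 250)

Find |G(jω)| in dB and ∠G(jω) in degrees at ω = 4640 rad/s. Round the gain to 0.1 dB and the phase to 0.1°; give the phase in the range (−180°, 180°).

0.0 dB, -2.6°

At s = jω = j4640:
zero (s+464): 464 + j4640 → |·| = √(464²+4640²) = √21744896 ≈ 4663.1, ∠ = arctan(4640/464) ≈ 84.29°
pole (s+250): 250 + j4640 → |·| = √(250²+4640²) = √21592100 ≈ 4646.7, ∠ = arctan(4640/250) ≈ 86.92°
|G| = 1 · 4663.1 / 4646.7 ≈ 1.0035
Gain = 20 log₁₀(1.0035) ≈ 0.03 dB
∠G = 84.29° − 86.92° = -2.63°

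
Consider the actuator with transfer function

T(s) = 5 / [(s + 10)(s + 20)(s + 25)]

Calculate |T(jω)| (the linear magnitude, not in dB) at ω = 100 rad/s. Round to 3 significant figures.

4.73e-06

At s = jω = j100:
pole (s+10): 10 + j100 → |·| = √(10²+100²) = √10100 ≈ 100.5, ∠ = arctan(100/10) ≈ 84.29°
pole (s+20): 20 + j100 → |·| = √(20²+100²) = √10400 ≈ 101.98, ∠ = arctan(100/20) ≈ 78.69°
pole (s+25): 25 + j100 → |·| = √(25²+100²) = √10625 ≈ 103.08, ∠ = arctan(100/25) ≈ 75.96°
|T| = 5 / 1.0565e+06 ≈ 4.7326e-06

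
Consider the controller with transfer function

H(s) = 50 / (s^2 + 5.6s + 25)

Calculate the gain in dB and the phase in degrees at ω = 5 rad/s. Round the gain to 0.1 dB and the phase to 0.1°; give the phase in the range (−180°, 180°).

5.0 dB, -90.0°

At s = jω = j5:
quadratic: (j5)² + 5.6·j5 + 25 = 0 + j28 → |·| ≈ 28, ∠ ≈ 90.00°
|H| = 50 / 28 ≈ 1.7857
Gain = 20 log₁₀(1.7857) ≈ 5.04 dB
∠H = 0.00° − 90.00° = -90.00°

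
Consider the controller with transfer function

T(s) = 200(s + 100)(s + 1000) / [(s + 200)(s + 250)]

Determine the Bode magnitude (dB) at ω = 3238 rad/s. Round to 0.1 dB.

At s = jω = j3238:
zero (s+100): 100 + j3238 → |·| = √(100²+3238²) = √10494644 ≈ 3239.5, ∠ = arctan(3238/100) ≈ 88.23°
zero (s+1000): 1000 + j3238 → |·| = √(1000²+3238²) = √11484644 ≈ 3388.9, ∠ = arctan(3238/1000) ≈ 72.84°
pole (s+200): 200 + j3238 → |·| = √(200²+3238²) = √10524644 ≈ 3244.2, ∠ = arctan(3238/200) ≈ 86.47°
pole (s+250): 250 + j3238 → |·| = √(250²+3238²) = √10547144 ≈ 3247.6, ∠ = arctan(3238/250) ≈ 85.59°
|T| = 200 · 1.0978e+07 / 1.0536e+07 ≈ 208.39
Gain = 20 log₁₀(208.39) ≈ 46.38 dB

46.4 dB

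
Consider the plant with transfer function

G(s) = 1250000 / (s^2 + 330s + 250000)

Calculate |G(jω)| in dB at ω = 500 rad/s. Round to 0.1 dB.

17.6 dB

At s = jω = j500:
quadratic: (j500)² + 330·j500 + 250000 = 0 + j165000 → |·| ≈ 1.65e+05, ∠ ≈ 90.00°
|G| = 1250000 / 1.65e+05 ≈ 7.5758
Gain = 20 log₁₀(7.5758) ≈ 17.59 dB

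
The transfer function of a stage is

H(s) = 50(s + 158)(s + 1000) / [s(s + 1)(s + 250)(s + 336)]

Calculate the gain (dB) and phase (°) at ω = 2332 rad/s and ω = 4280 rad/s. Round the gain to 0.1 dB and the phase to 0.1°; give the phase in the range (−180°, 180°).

At s = jω = j2332:
zero (s+158): 158 + j2332 → |·| = √(158²+2332²) = √5463188 ≈ 2337.3, ∠ = arctan(2332/158) ≈ 86.12°
zero (s+1000): 1000 + j2332 → |·| = √(1000²+2332²) = √6438224 ≈ 2537.4, ∠ = arctan(2332/1000) ≈ 66.79°
pole (s+1): 1 + j2332 → |·| = √(1²+2332²) = √5438225 ≈ 2332, ∠ = arctan(2332/1) ≈ 89.98°
pole (s+250): 250 + j2332 → |·| = √(250²+2332²) = √5500724 ≈ 2345.4, ∠ = arctan(2332/250) ≈ 83.88°
pole (s+336): 336 + j2332 → |·| = √(336²+2332²) = √5551120 ≈ 2356.1, ∠ = arctan(2332/336) ≈ 81.80°
pole at origin: |s| = 2332, ∠ = 90.00° (in denominator)
|H| = 50 · 5.9307e+06 / 3.0052e+13 ≈ 9.8674e-06
Gain = 20 log₁₀(9.8674e-06) ≈ -100.12 dB
∠H = 152.91° − 345.66° = -192.75° ≡ 167.25° (principal value)

At s = jω = j4280:
zero (s+158): 158 + j4280 → |·| = √(158²+4280²) = √18343364 ≈ 4282.9, ∠ = arctan(4280/158) ≈ 87.89°
zero (s+1000): 1000 + j4280 → |·| = √(1000²+4280²) = √19318400 ≈ 4395.3, ∠ = arctan(4280/1000) ≈ 76.85°
pole (s+1): 1 + j4280 → |·| = √(1²+4280²) = √18318401 ≈ 4280, ∠ = arctan(4280/1) ≈ 89.99°
pole (s+250): 250 + j4280 → |·| = √(250²+4280²) = √18380900 ≈ 4287.3, ∠ = arctan(4280/250) ≈ 86.66°
pole (s+336): 336 + j4280 → |·| = √(336²+4280²) = √18431296 ≈ 4293.2, ∠ = arctan(4280/336) ≈ 85.51°
pole at origin: |s| = 4280, ∠ = 90.00° (in denominator)
|H| = 50 · 1.8825e+07 / 3.3717e+14 ≈ 2.7916e-06
Gain = 20 log₁₀(2.7916e-06) ≈ -111.08 dB
∠H = 164.74° − 352.16° = -187.42° ≡ 172.58° (principal value)

ω = 2332: -100.1 dB, 167.3°; ω = 4280: -111.1 dB, 172.6°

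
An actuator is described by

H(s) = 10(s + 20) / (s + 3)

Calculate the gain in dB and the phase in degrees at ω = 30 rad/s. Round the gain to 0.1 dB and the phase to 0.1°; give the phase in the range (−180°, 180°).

21.6 dB, -28.0°

At s = jω = j30:
zero (s+20): 20 + j30 → |·| = √(20²+30²) = √1300 ≈ 36.056, ∠ = arctan(30/20) ≈ 56.31°
pole (s+3): 3 + j30 → |·| = √(3²+30²) = √909 ≈ 30.15, ∠ = arctan(30/3) ≈ 84.29°
|H| = 10 · 36.056 / 30.15 ≈ 11.959
Gain = 20 log₁₀(11.959) ≈ 21.55 dB
∠H = 56.31° − 84.29° = -27.98°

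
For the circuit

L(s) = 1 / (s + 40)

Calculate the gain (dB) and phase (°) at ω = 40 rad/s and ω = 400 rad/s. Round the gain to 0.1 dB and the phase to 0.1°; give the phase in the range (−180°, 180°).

Substitute s = j40:
Numerator: 1 = 1 + j0
Denominator: (j40) + 40 = 40 + j40
|N| = √(1² + 0²) ≈ 1, ∠N ≈ 0.00°
|D| = √(40² + 40²) ≈ 56.569, ∠D ≈ 45.00°
|L| = 1 / 56.569 ≈ 0.017678
Gain = 20 log₁₀(0.017678) ≈ -35.05 dB
∠L = 0.00° − 45.00° = -45.00°

Substitute s = j400:
Numerator: 1 = 1 + j0
Denominator: (j400) + 40 = 40 + j400
|N| = √(1² + 0²) ≈ 1, ∠N ≈ 0.00°
|D| = √(40² + 400²) ≈ 402, ∠D ≈ 84.29°
|L| = 1 / 402 ≈ 0.0024876
Gain = 20 log₁₀(0.0024876) ≈ -52.08 dB
∠L = 0.00° − 84.29° = -84.29°

ω = 40: -35.1 dB, -45.0°; ω = 400: -52.1 dB, -84.3°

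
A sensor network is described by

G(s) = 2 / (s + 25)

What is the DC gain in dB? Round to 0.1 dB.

G(0) = 2 / 25 = 0.08
20 log₁₀(0.08) ≈ -21.94 dB

-21.9 dB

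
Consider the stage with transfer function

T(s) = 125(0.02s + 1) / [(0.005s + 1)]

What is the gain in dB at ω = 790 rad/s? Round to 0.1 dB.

At ω = 790 rad/s:
zero (1 + j790·0.02) = 1 + j15.8 → |·| ≈ 15.832, ∠ ≈ 86.38°
pole (1 + j790·0.005) = 1 + j3.95 → |·| ≈ 4.0746, ∠ ≈ 75.79°
|T| = 125 · 15.832 / (4.0746) ≈ 485.69
Gain = 20 log₁₀(485.69) ≈ 53.73 dB

53.7 dB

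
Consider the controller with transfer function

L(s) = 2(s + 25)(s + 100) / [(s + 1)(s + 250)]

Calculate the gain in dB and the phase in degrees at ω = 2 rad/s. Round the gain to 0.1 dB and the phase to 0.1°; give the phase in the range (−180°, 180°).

19.1 dB, -58.2°

At s = jω = j2:
zero (s+25): 25 + j2 → |·| = √(25²+2²) = √629 ≈ 25.08, ∠ = arctan(2/25) ≈ 4.57°
zero (s+100): 100 + j2 → |·| = √(100²+2²) = √10004 ≈ 100.02, ∠ = arctan(2/100) ≈ 1.15°
pole (s+1): 1 + j2 → |·| = √(1²+2²) = √5 ≈ 2.2361, ∠ = arctan(2/1) ≈ 63.43°
pole (s+250): 250 + j2 → |·| = √(250²+2²) = √62504 ≈ 250.01, ∠ = arctan(2/250) ≈ 0.46°
|L| = 2 · 2508.5 / 559.05 ≈ 8.9742
Gain = 20 log₁₀(8.9742) ≈ 19.06 dB
∠L = 5.72° − 63.89° = -58.17°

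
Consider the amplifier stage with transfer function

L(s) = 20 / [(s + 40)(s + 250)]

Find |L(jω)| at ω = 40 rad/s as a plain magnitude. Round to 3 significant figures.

At s = jω = j40:
pole (s+40): 40 + j40 → |·| = √(40²+40²) = √3200 ≈ 56.569, ∠ = arctan(40/40) ≈ 45.00°
pole (s+250): 250 + j40 → |·| = √(250²+40²) = √64100 ≈ 253.18, ∠ = arctan(40/250) ≈ 9.09°
|L| = 20 / 14322 ≈ 0.0013965

0.00140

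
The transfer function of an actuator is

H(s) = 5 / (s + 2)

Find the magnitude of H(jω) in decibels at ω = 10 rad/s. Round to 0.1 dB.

-6.2 dB

Substitute s = j10:
Numerator: 5 = 5 + j0
Denominator: (j10) + 2 = 2 + j10
|N| = √(5² + 0²) ≈ 5, ∠N ≈ 0.00°
|D| = √(2² + 10²) ≈ 10.198, ∠D ≈ 78.69°
|H| = 5 / 10.198 ≈ 0.49029
Gain = 20 log₁₀(0.49029) ≈ -6.19 dB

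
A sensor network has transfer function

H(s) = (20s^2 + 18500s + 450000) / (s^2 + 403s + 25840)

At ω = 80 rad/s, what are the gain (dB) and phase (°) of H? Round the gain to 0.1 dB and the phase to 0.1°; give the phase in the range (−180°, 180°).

32.1 dB, 18.8°

Substitute s = j80:
Numerator: 20(j80)^2 + 18500(j80) + 450000 = 322000 + j1480000
Denominator: (j80)^2 + 403(j80) + 25840 = 19440 + j32240
|N| = √(322000² + 1480000²) ≈ 1.5146e+06, ∠N ≈ 77.73°
|D| = √(19440² + 32240²) ≈ 37647, ∠D ≈ 58.91°
|H| = 1.5146e+06 / 37647 ≈ 40.232
Gain = 20 log₁₀(40.232) ≈ 32.09 dB
∠H = 77.73° − 58.91° = 18.82°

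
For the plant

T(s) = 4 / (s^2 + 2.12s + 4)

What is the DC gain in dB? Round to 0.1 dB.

0.0 dB

T(0) = 4 / 4 = 1
20 log₁₀(1) ≈ 0.00 dB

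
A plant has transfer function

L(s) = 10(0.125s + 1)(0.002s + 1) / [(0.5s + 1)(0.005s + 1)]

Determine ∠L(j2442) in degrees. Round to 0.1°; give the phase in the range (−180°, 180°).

-7.0°

At ω = 2442 rad/s:
zero (1 + j2442·0.125) = 1 + j305.25 → |·| ≈ 305.25, ∠ ≈ 89.81°
zero (1 + j2442·0.002) = 1 + j4.884 → |·| ≈ 4.9853, ∠ ≈ 78.43°
pole (1 + j2442·0.5) = 1 + j1221 → |·| ≈ 1221, ∠ ≈ 89.95°
pole (1 + j2442·0.005) = 1 + j12.21 → |·| ≈ 12.251, ∠ ≈ 85.32°
∠L = (89.81° + 78.43°) − (89.95° + 85.32°) = -7.03°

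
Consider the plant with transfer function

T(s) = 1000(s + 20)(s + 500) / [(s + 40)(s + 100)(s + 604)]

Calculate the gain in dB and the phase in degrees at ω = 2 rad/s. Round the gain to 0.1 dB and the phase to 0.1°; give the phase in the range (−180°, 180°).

At s = jω = j2:
zero (s+20): 20 + j2 → |·| = √(20²+2²) = √404 ≈ 20.1, ∠ = arctan(2/20) ≈ 5.71°
zero (s+500): 500 + j2 → |·| = √(500²+2²) = √250004 ≈ 500, ∠ = arctan(2/500) ≈ 0.23°
pole (s+40): 40 + j2 → |·| = √(40²+2²) = √1604 ≈ 40.05, ∠ = arctan(2/40) ≈ 2.86°
pole (s+100): 100 + j2 → |·| = √(100²+2²) = √10004 ≈ 100.02, ∠ = arctan(2/100) ≈ 1.15°
pole (s+604): 604 + j2 → |·| = √(604²+2²) = √364820 ≈ 604, ∠ = arctan(2/604) ≈ 0.19°
|T| = 1000 · 10050 / 2.4195e+06 ≈ 4.1538
Gain = 20 log₁₀(4.1538) ≈ 12.37 dB
∠T = 5.94° − 4.20° = 1.74°

12.4 dB, 1.7°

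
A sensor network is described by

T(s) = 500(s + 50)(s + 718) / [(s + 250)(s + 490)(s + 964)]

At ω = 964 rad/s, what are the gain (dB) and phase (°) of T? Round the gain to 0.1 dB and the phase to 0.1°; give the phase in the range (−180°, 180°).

-8.1 dB, -43.2°

At s = jω = j964:
zero (s+50): 50 + j964 → |·| = √(50²+964²) = √931796 ≈ 965.3, ∠ = arctan(964/50) ≈ 87.03°
zero (s+718): 718 + j964 → |·| = √(718²+964²) = √1444820 ≈ 1202, ∠ = arctan(964/718) ≈ 53.32°
pole (s+250): 250 + j964 → |·| = √(250²+964²) = √991796 ≈ 995.89, ∠ = arctan(964/250) ≈ 75.46°
pole (s+490): 490 + j964 → |·| = √(490²+964²) = √1169396 ≈ 1081.4, ∠ = arctan(964/490) ≈ 63.06°
pole (s+964): 964 + j964 → |·| = √(964²+964²) = √1858592 ≈ 1363.3, ∠ = arctan(964/964) ≈ 45.00°
|T| = 500 · 1.1603e+06 / 1.4682e+09 ≈ 0.39514
Gain = 20 log₁₀(0.39514) ≈ -8.06 dB
∠T = 140.35° − 183.52° = -43.17°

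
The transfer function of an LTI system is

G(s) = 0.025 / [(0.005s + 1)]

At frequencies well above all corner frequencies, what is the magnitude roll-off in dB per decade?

Each pole contributes −20 dB/decade at high frequency; each zero contributes +20 dB/decade.
Net: 0 zero(s) − 1 pole(s) → -20 dB/decade.

-20 dB/decade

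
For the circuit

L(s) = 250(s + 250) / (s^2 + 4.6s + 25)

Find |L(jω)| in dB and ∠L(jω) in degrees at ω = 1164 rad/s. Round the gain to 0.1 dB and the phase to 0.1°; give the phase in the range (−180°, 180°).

-13.2 dB, -101.9°

At s = jω = j1164:
zero (s+250): 250 + j1164 → |·| = √(250²+1164²) = √1417396 ≈ 1190.5, ∠ = arctan(1164/250) ≈ 77.88°
quadratic: (j1164)² + 4.6·j1164 + 25 = -1354871 + j5354.4 → |·| ≈ 1.3549e+06, ∠ ≈ 179.77°
|L| = 250 · 1190.5 / 1.3549e+06 ≈ 0.21967
Gain = 20 log₁₀(0.21967) ≈ -13.16 dB
∠L = 77.88° − 179.77° = -101.89°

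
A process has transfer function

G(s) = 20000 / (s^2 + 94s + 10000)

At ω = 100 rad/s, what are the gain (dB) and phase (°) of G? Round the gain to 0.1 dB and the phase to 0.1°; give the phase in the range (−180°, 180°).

6.6 dB, -90.0°

At s = jω = j100:
quadratic: (j100)² + 94·j100 + 10000 = 0 + j9400 → |·| ≈ 9400, ∠ ≈ 90.00°
|G| = 20000 / 9400 ≈ 2.1277
Gain = 20 log₁₀(2.1277) ≈ 6.56 dB
∠G = 0.00° − 90.00° = -90.00°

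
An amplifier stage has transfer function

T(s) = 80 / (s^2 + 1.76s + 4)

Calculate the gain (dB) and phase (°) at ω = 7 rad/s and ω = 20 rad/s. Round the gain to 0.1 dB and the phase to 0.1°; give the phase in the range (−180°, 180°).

ω = 7: 4.7 dB, -164.7°; ω = 20: -13.9 dB, -174.9°

At s = jω = j7:
quadratic: (j7)² + 1.76·j7 + 4 = -45 + j12.32 → |·| ≈ 46.656, ∠ ≈ 164.69°
|T| = 80 / 46.656 ≈ 1.7147
Gain = 20 log₁₀(1.7147) ≈ 4.68 dB
∠T = 0.00° − 164.69° = -164.69°

At s = jω = j20:
quadratic: (j20)² + 1.76·j20 + 4 = -396 + j35.2 → |·| ≈ 397.56, ∠ ≈ 174.92°
|T| = 80 / 397.56 ≈ 0.20123
Gain = 20 log₁₀(0.20123) ≈ -13.93 dB
∠T = 0.00° − 174.92° = -174.92°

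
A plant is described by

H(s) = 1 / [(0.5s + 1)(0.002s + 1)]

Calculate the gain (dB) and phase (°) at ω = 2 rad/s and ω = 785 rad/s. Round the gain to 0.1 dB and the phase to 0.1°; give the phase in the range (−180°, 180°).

ω = 2: -3.0 dB, -45.2°; ω = 785: -57.3 dB, -147.4°

At ω = 2 rad/s:
pole (1 + j2·0.5) = 1 + j1 → |·| ≈ 1.4142, ∠ ≈ 45.00°
pole (1 + j2·0.002) = 1 + j0.004 → |·| ≈ 1, ∠ ≈ 0.23°
|H| = 1 · 1 / (1.4142 · 1) ≈ 0.70711
Gain = 20 log₁₀(0.70711) ≈ -3.01 dB
∠H = (0°) − (45.00° + 0.23°) = -45.23°

At ω = 785 rad/s:
pole (1 + j785·0.5) = 1 + j392.5 → |·| ≈ 392.5, ∠ ≈ 89.85°
pole (1 + j785·0.002) = 1 + j1.57 → |·| ≈ 1.8614, ∠ ≈ 57.51°
|H| = 1 · 1 / (392.5 · 1.8614) ≈ 0.0013687
Gain = 20 log₁₀(0.0013687) ≈ -57.27 dB
∠H = (0°) − (89.85° + 57.51°) = -147.36°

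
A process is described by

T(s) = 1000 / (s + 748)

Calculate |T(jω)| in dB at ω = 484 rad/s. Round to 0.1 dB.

Substitute s = j484:
Numerator: 1000 = 1000 + j0
Denominator: (j484) + 748 = 748 + j484
|N| = √(1000² + 0²) ≈ 1000, ∠N ≈ 0.00°
|D| = √(748² + 484²) ≈ 890.93, ∠D ≈ 32.91°
|T| = 1000 / 890.93 ≈ 1.1224
Gain = 20 log₁₀(1.1224) ≈ 1.00 dB

1.0 dB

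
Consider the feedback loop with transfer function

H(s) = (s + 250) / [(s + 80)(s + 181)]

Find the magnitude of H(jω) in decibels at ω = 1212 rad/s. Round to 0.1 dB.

At s = jω = j1212:
zero (s+250): 250 + j1212 → |·| = √(250²+1212²) = √1531444 ≈ 1237.5, ∠ = arctan(1212/250) ≈ 78.35°
pole (s+80): 80 + j1212 → |·| = √(80²+1212²) = √1475344 ≈ 1214.6, ∠ = arctan(1212/80) ≈ 86.22°
pole (s+181): 181 + j1212 → |·| = √(181²+1212²) = √1501705 ≈ 1225.4, ∠ = arctan(1212/181) ≈ 81.51°
|H| = 1 · 1237.5 / 1.4884e+06 ≈ 0.00083143
Gain = 20 log₁₀(0.00083143) ≈ -61.60 dB

-61.6 dB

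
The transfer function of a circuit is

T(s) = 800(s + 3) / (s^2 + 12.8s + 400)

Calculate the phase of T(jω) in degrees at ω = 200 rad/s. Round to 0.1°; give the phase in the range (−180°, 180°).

-87.2°

At s = jω = j200:
zero (s+3): 3 + j200 → |·| = √(3²+200²) = √40009 ≈ 200.02, ∠ = arctan(200/3) ≈ 89.14°
quadratic: (j200)² + 12.8·j200 + 400 = -39600 + j2560 → |·| ≈ 39683, ∠ ≈ 176.30°
∠T = 89.14° − 176.30° = -87.16°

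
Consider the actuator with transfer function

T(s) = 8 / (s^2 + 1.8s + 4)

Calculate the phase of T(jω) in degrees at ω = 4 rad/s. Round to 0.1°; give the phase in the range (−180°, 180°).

-149.0°

At s = jω = j4:
quadratic: (j4)² + 1.8·j4 + 4 = -12 + j7.2 → |·| ≈ 13.994, ∠ ≈ 149.04°
∠T = 0.00° − 149.04° = -149.04°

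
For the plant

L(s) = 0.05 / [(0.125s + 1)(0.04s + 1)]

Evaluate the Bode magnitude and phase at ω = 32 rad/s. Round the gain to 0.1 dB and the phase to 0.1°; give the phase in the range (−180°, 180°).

-42.5 dB, -128.0°

At ω = 32 rad/s:
pole (1 + j32·0.125) = 1 + j4 → |·| ≈ 4.1231, ∠ ≈ 75.96°
pole (1 + j32·0.04) = 1 + j1.28 → |·| ≈ 1.6243, ∠ ≈ 52.00°
|L| = 0.05 · 1 / (4.1231 · 1.6243) ≈ 0.0074659
Gain = 20 log₁₀(0.0074659) ≈ -42.54 dB
∠L = (0°) − (75.96° + 52.00°) = -127.96°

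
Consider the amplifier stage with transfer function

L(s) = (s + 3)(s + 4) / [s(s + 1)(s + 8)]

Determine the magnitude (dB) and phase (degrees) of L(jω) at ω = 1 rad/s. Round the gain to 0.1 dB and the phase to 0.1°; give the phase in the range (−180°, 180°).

1.2 dB, -109.7°

At s = jω = j1:
zero (s+3): 3 + j1 → |·| = √(3²+1²) = √10 ≈ 3.1623, ∠ = arctan(1/3) ≈ 18.43°
zero (s+4): 4 + j1 → |·| = √(4²+1²) = √17 ≈ 4.1231, ∠ = arctan(1/4) ≈ 14.04°
pole (s+1): 1 + j1 → |·| = √(1²+1²) = √2 ≈ 1.4142, ∠ = arctan(1/1) ≈ 45.00°
pole (s+8): 8 + j1 → |·| = √(8²+1²) = √65 ≈ 8.0623, ∠ = arctan(1/8) ≈ 7.13°
pole at origin: |s| = 1, ∠ = 90.00° (in denominator)
|L| = 1 · 13.038 / 11.402 ≈ 1.1435
Gain = 20 log₁₀(1.1435) ≈ 1.16 dB
∠L = 32.47° − 142.13° = -109.66°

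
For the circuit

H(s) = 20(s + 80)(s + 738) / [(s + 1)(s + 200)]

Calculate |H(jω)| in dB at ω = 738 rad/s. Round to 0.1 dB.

At s = jω = j738:
zero (s+80): 80 + j738 → |·| = √(80²+738²) = √551044 ≈ 742.32, ∠ = arctan(738/80) ≈ 83.81°
zero (s+738): 738 + j738 → |·| = √(738²+738²) = √1089288 ≈ 1043.7, ∠ = arctan(738/738) ≈ 45.00°
pole (s+1): 1 + j738 → |·| = √(1²+738²) = √544645 ≈ 738, ∠ = arctan(738/1) ≈ 89.92°
pole (s+200): 200 + j738 → |·| = √(200²+738²) = √584644 ≈ 764.62, ∠ = arctan(738/200) ≈ 74.84°
|H| = 20 · 7.7476e+05 / 5.6429e+05 ≈ 27.46
Gain = 20 log₁₀(27.46) ≈ 28.77 dB

28.8 dB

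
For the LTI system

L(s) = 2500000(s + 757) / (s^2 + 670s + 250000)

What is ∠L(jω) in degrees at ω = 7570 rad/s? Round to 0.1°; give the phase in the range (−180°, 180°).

At s = jω = j7570:
zero (s+757): 757 + j7570 → |·| = √(757²+7570²) = √57877949 ≈ 7607.8, ∠ = arctan(7570/757) ≈ 84.29°
quadratic: (j7570)² + 670·j7570 + 250000 = -57054900 + j5071900 → |·| ≈ 5.728e+07, ∠ ≈ 174.92°
∠L = 84.29° − 174.92° = -90.63°

-90.6°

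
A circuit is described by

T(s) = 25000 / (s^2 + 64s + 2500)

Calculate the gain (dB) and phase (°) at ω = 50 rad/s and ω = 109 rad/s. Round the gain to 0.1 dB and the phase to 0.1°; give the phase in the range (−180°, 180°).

ω = 50: 17.9 dB, -90.0°; ω = 109: 6.6 dB, -143.4°

At s = jω = j50:
quadratic: (j50)² + 64·j50 + 2500 = 0 + j3200 → |·| ≈ 3200, ∠ ≈ 90.00°
|T| = 25000 / 3200 ≈ 7.8125
Gain = 20 log₁₀(7.8125) ≈ 17.86 dB
∠T = 0.00° − 90.00° = -90.00°

At s = jω = j109:
quadratic: (j109)² + 64·j109 + 2500 = -9381 + j6976 → |·| ≈ 11690, ∠ ≈ 143.36°
|T| = 25000 / 11690 ≈ 2.1386
Gain = 20 log₁₀(2.1386) ≈ 6.60 dB
∠T = 0.00° − 143.36° = -143.36°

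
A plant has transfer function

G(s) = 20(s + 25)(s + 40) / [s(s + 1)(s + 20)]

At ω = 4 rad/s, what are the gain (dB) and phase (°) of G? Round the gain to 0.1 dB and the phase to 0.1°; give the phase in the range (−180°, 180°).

At s = jω = j4:
zero (s+25): 25 + j4 → |·| = √(25²+4²) = √641 ≈ 25.318, ∠ = arctan(4/25) ≈ 9.09°
zero (s+40): 40 + j4 → |·| = √(40²+4²) = √1616 ≈ 40.2, ∠ = arctan(4/40) ≈ 5.71°
pole (s+1): 1 + j4 → |·| = √(1²+4²) = √17 ≈ 4.1231, ∠ = arctan(4/1) ≈ 75.96°
pole (s+20): 20 + j4 → |·| = √(20²+4²) = √416 ≈ 20.396, ∠ = arctan(4/20) ≈ 11.31°
pole at origin: |s| = 4, ∠ = 90.00° (in denominator)
|G| = 20 · 1017.8 / 336.38 ≈ 60.515
Gain = 20 log₁₀(60.515) ≈ 35.64 dB
∠G = 14.80° − 177.27° = -162.47°

35.6 dB, -162.5°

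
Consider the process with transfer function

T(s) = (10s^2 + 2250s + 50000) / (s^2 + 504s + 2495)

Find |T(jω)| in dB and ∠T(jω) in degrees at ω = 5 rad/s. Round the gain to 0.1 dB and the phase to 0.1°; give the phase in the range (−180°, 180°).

23.2 dB, -32.8°

Substitute s = j5:
Numerator: 10(j5)^2 + 2250(j5) + 50000 = 49750 + j11250
Denominator: (j5)^2 + 504(j5) + 2495 = 2470 + j2520
|N| = √(49750² + 11250²) ≈ 51006, ∠N ≈ 12.74°
|D| = √(2470² + 2520²) ≈ 3528.6, ∠D ≈ 45.57°
|T| = 51006 / 3528.6 ≈ 14.455
Gain = 20 log₁₀(14.455) ≈ 23.20 dB
∠T = 12.74° − 45.57° = -32.83°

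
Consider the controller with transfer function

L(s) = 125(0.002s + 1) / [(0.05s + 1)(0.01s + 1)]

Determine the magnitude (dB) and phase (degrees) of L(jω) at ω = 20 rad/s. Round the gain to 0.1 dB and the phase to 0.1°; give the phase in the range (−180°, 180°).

At ω = 20 rad/s:
zero (1 + j20·0.002) = 1 + j0.04 → |·| ≈ 1.0008, ∠ ≈ 2.29°
pole (1 + j20·0.05) = 1 + j1 → |·| ≈ 1.4142, ∠ ≈ 45.00°
pole (1 + j20·0.01) = 1 + j0.2 → |·| ≈ 1.0198, ∠ ≈ 11.31°
|L| = 125 · 1.0008 / (1.4142 · 1.0198) ≈ 86.742
Gain = 20 log₁₀(86.742) ≈ 38.76 dB
∠L = (2.29°) − (45.00° + 11.31°) = -54.02°

38.8 dB, -54.0°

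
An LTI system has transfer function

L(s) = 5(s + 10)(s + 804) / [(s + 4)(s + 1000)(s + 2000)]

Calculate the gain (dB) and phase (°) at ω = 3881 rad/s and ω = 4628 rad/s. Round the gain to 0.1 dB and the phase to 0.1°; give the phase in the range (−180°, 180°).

At s = jω = j3881:
zero (s+10): 10 + j3881 → |·| = √(10²+3881²) = √15062261 ≈ 3881, ∠ = arctan(3881/10) ≈ 89.85°
zero (s+804): 804 + j3881 → |·| = √(804²+3881²) = √15708577 ≈ 3963.4, ∠ = arctan(3881/804) ≈ 78.30°
pole (s+4): 4 + j3881 → |·| = √(4²+3881²) = √15062177 ≈ 3881, ∠ = arctan(3881/4) ≈ 89.94°
pole (s+1000): 1000 + j3881 → |·| = √(1000²+3881²) = √16062161 ≈ 4007.8, ∠ = arctan(3881/1000) ≈ 75.55°
pole (s+2000): 2000 + j3881 → |·| = √(2000²+3881²) = √19062161 ≈ 4366, ∠ = arctan(3881/2000) ≈ 62.74°
|L| = 5 · 1.5382e+07 / 6.791e+10 ≈ 0.0011325
Gain = 20 log₁₀(0.0011325) ≈ -58.92 dB
∠L = 168.15° − 228.23° = -60.08°

At s = jω = j4628:
zero (s+10): 10 + j4628 → |·| = √(10²+4628²) = √21418484 ≈ 4628, ∠ = arctan(4628/10) ≈ 89.88°
zero (s+804): 804 + j4628 → |·| = √(804²+4628²) = √22064800 ≈ 4697.3, ∠ = arctan(4628/804) ≈ 80.14°
pole (s+4): 4 + j4628 → |·| = √(4²+4628²) = √21418400 ≈ 4628, ∠ = arctan(4628/4) ≈ 89.95°
pole (s+1000): 1000 + j4628 → |·| = √(1000²+4628²) = √22418384 ≈ 4734.8, ∠ = arctan(4628/1000) ≈ 77.81°
pole (s+2000): 2000 + j4628 → |·| = √(2000²+4628²) = √25418384 ≈ 5041.7, ∠ = arctan(4628/2000) ≈ 66.63°
|L| = 5 · 2.1739e+07 / 1.1048e+11 ≈ 0.00098384
Gain = 20 log₁₀(0.00098384) ≈ -60.14 dB
∠L = 170.02° − 234.39° = -64.37°

ω = 3881: -58.9 dB, -60.1°; ω = 4628: -60.1 dB, -64.4°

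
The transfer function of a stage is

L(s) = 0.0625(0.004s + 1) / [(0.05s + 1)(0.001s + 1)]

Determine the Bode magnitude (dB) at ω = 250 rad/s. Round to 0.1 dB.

-43.3 dB

At ω = 250 rad/s:
zero (1 + j250·0.004) = 1 + j1 → |·| ≈ 1.4142, ∠ ≈ 45.00°
pole (1 + j250·0.05) = 1 + j12.5 → |·| ≈ 12.54, ∠ ≈ 85.43°
pole (1 + j250·0.001) = 1 + j0.25 → |·| ≈ 1.0308, ∠ ≈ 14.04°
|L| = 0.0625 · 1.4142 / (12.54 · 1.0308) ≈ 0.0068378
Gain = 20 log₁₀(0.0068378) ≈ -43.30 dB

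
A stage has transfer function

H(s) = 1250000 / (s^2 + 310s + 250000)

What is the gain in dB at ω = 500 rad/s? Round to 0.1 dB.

18.1 dB

At s = jω = j500:
quadratic: (j500)² + 310·j500 + 250000 = 0 + j155000 → |·| ≈ 1.55e+05, ∠ ≈ 90.00°
|H| = 1250000 / 1.55e+05 ≈ 8.0645
Gain = 20 log₁₀(8.0645) ≈ 18.13 dB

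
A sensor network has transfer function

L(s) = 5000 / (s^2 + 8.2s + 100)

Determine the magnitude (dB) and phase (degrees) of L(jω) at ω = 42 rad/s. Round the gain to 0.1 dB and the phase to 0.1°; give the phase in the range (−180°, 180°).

9.4 dB, -168.3°

At s = jω = j42:
quadratic: (j42)² + 8.2·j42 + 100 = -1664 + j344.4 → |·| ≈ 1699.3, ∠ ≈ 168.31°
|L| = 5000 / 1699.3 ≈ 2.9424
Gain = 20 log₁₀(2.9424) ≈ 9.37 dB
∠L = 0.00° − 168.31° = -168.31°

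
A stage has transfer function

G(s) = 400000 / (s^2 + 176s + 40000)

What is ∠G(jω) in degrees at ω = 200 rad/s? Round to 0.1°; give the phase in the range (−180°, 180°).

-90.0°

At s = jω = j200:
quadratic: (j200)² + 176·j200 + 40000 = 0 + j35200 → |·| ≈ 35200, ∠ ≈ 90.00°
∠G = 0.00° − 90.00° = -90.00°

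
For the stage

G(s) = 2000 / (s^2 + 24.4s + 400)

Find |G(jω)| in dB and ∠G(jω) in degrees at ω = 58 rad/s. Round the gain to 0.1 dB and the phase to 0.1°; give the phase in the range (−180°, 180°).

At s = jω = j58:
quadratic: (j58)² + 24.4·j58 + 400 = -2964 + j1415.2 → |·| ≈ 3284.5, ∠ ≈ 154.48°
|G| = 2000 / 3284.5 ≈ 0.60892
Gain = 20 log₁₀(0.60892) ≈ -4.31 dB
∠G = 0.00° − 154.48° = -154.48°

-4.3 dB, -154.5°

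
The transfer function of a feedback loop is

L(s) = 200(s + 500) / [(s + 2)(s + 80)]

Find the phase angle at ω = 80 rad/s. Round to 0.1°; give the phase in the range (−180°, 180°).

-124.5°

At s = jω = j80:
zero (s+500): 500 + j80 → |·| = √(500²+80²) = √256400 ≈ 506.36, ∠ = arctan(80/500) ≈ 9.09°
pole (s+2): 2 + j80 → |·| = √(2²+80²) = √6404 ≈ 80.025, ∠ = arctan(80/2) ≈ 88.57°
pole (s+80): 80 + j80 → |·| = √(80²+80²) = √12800 ≈ 113.14, ∠ = arctan(80/80) ≈ 45.00°
∠L = 9.09° − 133.57° = -124.48°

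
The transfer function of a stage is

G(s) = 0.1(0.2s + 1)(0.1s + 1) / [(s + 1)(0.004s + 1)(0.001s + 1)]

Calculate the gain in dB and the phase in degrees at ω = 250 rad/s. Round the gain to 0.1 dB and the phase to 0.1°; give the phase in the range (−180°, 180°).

At ω = 250 rad/s:
zero (1 + j250·0.2) = 1 + j50 → |·| ≈ 50.01, ∠ ≈ 88.85°
zero (1 + j250·0.1) = 1 + j25 → |·| ≈ 25.02, ∠ ≈ 87.71°
pole (1 + j250·1) = 1 + j250 → |·| ≈ 250, ∠ ≈ 89.77°
pole (1 + j250·0.004) = 1 + j1 → |·| ≈ 1.4142, ∠ ≈ 45.00°
pole (1 + j250·0.001) = 1 + j0.25 → |·| ≈ 1.0308, ∠ ≈ 14.04°
|G| = 0.1 · 50.01 · 25.02 / (250 · 1.4142 · 1.0308) ≈ 0.34334
Gain = 20 log₁₀(0.34334) ≈ -9.29 dB
∠G = (88.85° + 87.71°) − (89.77° + 45.00° + 14.04°) = 27.75°

-9.3 dB, 27.8°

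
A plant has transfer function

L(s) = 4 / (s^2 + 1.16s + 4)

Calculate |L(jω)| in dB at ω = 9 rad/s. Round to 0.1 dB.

At s = jω = j9:
quadratic: (j9)² + 1.16·j9 + 4 = -77 + j10.44 → |·| ≈ 77.705, ∠ ≈ 172.28°
|L| = 4 / 77.705 ≈ 0.051477
Gain = 20 log₁₀(0.051477) ≈ -25.77 dB

-25.8 dB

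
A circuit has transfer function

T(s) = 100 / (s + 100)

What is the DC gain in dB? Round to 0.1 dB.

0.0 dB

T(0) = 100 / 100 = 1
20 log₁₀(1) ≈ 0.00 dB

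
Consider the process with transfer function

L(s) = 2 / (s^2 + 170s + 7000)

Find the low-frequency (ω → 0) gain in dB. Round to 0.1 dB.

-70.9 dB

L(0) = 2 / 7000 ≈ 0.00028571
20 log₁₀(0.00028571) ≈ -70.88 dB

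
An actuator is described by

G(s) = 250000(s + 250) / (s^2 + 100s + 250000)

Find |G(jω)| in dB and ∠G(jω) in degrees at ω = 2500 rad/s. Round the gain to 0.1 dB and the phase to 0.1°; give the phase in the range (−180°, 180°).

40.4 dB, -93.3°

At s = jω = j2500:
zero (s+250): 250 + j2500 → |·| = √(250²+2500²) = √6312500 ≈ 2512.5, ∠ = arctan(2500/250) ≈ 84.29°
quadratic: (j2500)² + 100·j2500 + 250000 = -6000000 + j250000 → |·| ≈ 6.0052e+06, ∠ ≈ 177.61°
|G| = 250000 · 2512.5 / 6.0052e+06 ≈ 104.6
Gain = 20 log₁₀(104.6) ≈ 40.39 dB
∠G = 84.29° − 177.61° = -93.32°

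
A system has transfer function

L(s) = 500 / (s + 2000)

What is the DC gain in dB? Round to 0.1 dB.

L(0) = 500 / (2000) = 0.25
20 log₁₀(0.25) ≈ -12.04 dB

-12.0 dB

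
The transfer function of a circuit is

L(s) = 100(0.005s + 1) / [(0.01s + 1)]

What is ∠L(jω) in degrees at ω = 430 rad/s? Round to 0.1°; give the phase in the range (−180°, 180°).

At ω = 430 rad/s:
zero (1 + j430·0.005) = 1 + j2.15 → |·| ≈ 2.3712, ∠ ≈ 65.06°
pole (1 + j430·0.01) = 1 + j4.3 → |·| ≈ 4.4147, ∠ ≈ 76.91°
∠L = (65.06°) − (76.91°) = -11.85°

-11.9°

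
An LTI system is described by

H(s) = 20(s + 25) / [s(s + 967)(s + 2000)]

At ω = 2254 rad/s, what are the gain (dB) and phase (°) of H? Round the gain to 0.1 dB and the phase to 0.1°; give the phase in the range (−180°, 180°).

-111.4 dB, -115.8°

At s = jω = j2254:
zero (s+25): 25 + j2254 → |·| = √(25²+2254²) = √5081141 ≈ 2254.1, ∠ = arctan(2254/25) ≈ 89.36°
pole (s+967): 967 + j2254 → |·| = √(967²+2254²) = √6015605 ≈ 2452.7, ∠ = arctan(2254/967) ≈ 66.78°
pole (s+2000): 2000 + j2254 → |·| = √(2000²+2254²) = √9080516 ≈ 3013.4, ∠ = arctan(2254/2000) ≈ 48.42°
pole at origin: |s| = 2254, ∠ = 90.00° (in denominator)
|H| = 20 · 2254.1 / 1.6659e+10 ≈ 2.7062e-06
Gain = 20 log₁₀(2.7062e-06) ≈ -111.35 dB
∠H = 89.36° − 205.20° = -115.84°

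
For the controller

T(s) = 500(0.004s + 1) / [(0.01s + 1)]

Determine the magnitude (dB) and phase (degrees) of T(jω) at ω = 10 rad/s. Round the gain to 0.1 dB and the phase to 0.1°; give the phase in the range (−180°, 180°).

At ω = 10 rad/s:
zero (1 + j10·0.004) = 1 + j0.04 → |·| ≈ 1.0008, ∠ ≈ 2.29°
pole (1 + j10·0.01) = 1 + j0.1 → |·| ≈ 1.005, ∠ ≈ 5.71°
|T| = 500 · 1.0008 / (1.005) ≈ 497.91
Gain = 20 log₁₀(497.91) ≈ 53.94 dB
∠T = (2.29°) − (5.71°) = -3.42°

53.9 dB, -3.4°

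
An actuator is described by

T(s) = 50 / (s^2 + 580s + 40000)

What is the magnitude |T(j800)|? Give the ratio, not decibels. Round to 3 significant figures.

6.59e-05

Substitute s = j800:
Numerator: 50 = 50 + j0
Denominator: (j800)^2 + 580(j800) + 40000 = -600000 + j464000
|N| = √(50² + 0²) ≈ 50, ∠N ≈ 0.00°
|D| = √(600000² + 464000²) ≈ 7.5848e+05, ∠D ≈ 142.28°
|T| = 50 / 7.5848e+05 ≈ 6.5921e-05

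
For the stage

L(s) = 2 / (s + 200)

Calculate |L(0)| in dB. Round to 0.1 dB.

L(0) = 2 / (200) = 0.01
20 log₁₀(0.01) ≈ -40.00 dB

-40.0 dB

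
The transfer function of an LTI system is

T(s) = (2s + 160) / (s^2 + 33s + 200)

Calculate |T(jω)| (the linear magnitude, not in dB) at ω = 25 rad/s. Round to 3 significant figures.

Substitute s = j25:
Numerator: 2(j25) + 160 = 160 + j50
Denominator: (j25)^2 + 33(j25) + 200 = -425 + j825
|N| = √(160² + 50²) ≈ 167.63, ∠N ≈ 17.35°
|D| = √(425² + 825²) ≈ 928.04, ∠D ≈ 117.26°
|T| = 167.63 / 928.04 ≈ 0.18063

0.181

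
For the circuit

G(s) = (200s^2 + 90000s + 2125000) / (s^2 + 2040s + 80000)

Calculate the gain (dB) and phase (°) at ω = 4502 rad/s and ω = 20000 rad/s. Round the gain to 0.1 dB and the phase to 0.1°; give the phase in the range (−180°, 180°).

Substitute s = j4502:
Numerator: 200(j4502)^2 + 90000(j4502) + 2125000 = -4051475800 + j405180000
Denominator: (j4502)^2 + 2040(j4502) + 80000 = -20188004 + j9184080
|N| = √(4051475800² + 405180000²) ≈ 4.0717e+09, ∠N ≈ 174.29°
|D| = √(20188004² + 9184080²) ≈ 2.2179e+07, ∠D ≈ 155.54°
|G| = 4.0717e+09 / 2.2179e+07 ≈ 183.58
Gain = 20 log₁₀(183.58) ≈ 45.28 dB
∠G = 174.29° − 155.54° = 18.75°

Substitute s = j20000:
Numerator: 200(j20000)^2 + 90000(j20000) + 2125000 = -79997875000 + j1800000000
Denominator: (j20000)^2 + 2040(j20000) + 80000 = -399920000 + j40800000
|N| = √(79997875000² + 1800000000²) ≈ 8.0018e+10, ∠N ≈ 178.71°
|D| = √(399920000² + 40800000²) ≈ 4.02e+08, ∠D ≈ 174.17°
|G| = 8.0018e+10 / 4.02e+08 ≈ 199.05
Gain = 20 log₁₀(199.05) ≈ 45.98 dB
∠G = 178.71° − 174.17° = 4.54°

ω = 4502: 45.3 dB, 18.8°; ω = 20000: 46.0 dB, 4.5°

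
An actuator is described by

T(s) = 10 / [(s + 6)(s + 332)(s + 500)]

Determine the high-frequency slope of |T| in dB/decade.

-60 dB/decade

Each pole contributes −20 dB/decade at high frequency; each zero contributes +20 dB/decade.
Net: 0 zero(s) − 3 pole(s) → -60 dB/decade.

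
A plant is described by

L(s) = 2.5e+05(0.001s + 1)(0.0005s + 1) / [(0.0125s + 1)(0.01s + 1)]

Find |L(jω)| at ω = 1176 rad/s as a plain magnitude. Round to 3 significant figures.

2.57e+03

At ω = 1176 rad/s:
zero (1 + j1176·0.001) = 1 + j1.176 → |·| ≈ 1.5437, ∠ ≈ 49.62°
zero (1 + j1176·0.0005) = 1 + j0.588 → |·| ≈ 1.1601, ∠ ≈ 30.46°
pole (1 + j1176·0.0125) = 1 + j14.7 → |·| ≈ 14.734, ∠ ≈ 86.11°
pole (1 + j1176·0.01) = 1 + j11.76 → |·| ≈ 11.802, ∠ ≈ 85.14°
|L| = 2.5e+05 · 1.5437 · 1.1601 / (14.734 · 11.802) ≈ 2574.7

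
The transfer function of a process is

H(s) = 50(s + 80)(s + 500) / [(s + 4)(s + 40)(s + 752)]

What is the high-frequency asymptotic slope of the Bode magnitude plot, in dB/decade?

Each pole contributes −20 dB/decade at high frequency; each zero contributes +20 dB/decade.
Net: 2 zero(s) − 3 pole(s) → -20 dB/decade.

-20 dB/decade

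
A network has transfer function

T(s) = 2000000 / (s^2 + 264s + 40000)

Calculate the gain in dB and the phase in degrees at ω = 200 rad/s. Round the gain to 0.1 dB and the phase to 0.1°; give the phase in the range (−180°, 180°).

At s = jω = j200:
quadratic: (j200)² + 264·j200 + 40000 = 0 + j52800 → |·| ≈ 52800, ∠ ≈ 90.00°
|T| = 2000000 / 52800 ≈ 37.879
Gain = 20 log₁₀(37.879) ≈ 31.57 dB
∠T = 0.00° − 90.00° = -90.00°

31.6 dB, -90.0°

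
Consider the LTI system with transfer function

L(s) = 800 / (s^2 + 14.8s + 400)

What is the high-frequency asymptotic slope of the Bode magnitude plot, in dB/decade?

-40 dB/decade

Each pole contributes −20 dB/decade at high frequency; each zero contributes +20 dB/decade.
Net: 0 zero(s) − 2 pole(s) → -40 dB/decade.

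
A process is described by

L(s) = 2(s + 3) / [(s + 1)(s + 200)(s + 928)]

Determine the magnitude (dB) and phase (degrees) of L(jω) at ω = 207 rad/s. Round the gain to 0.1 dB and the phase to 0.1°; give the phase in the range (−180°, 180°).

-102.7 dB, -59.1°

At s = jω = j207:
zero (s+3): 3 + j207 → |·| = √(3²+207²) = √42858 ≈ 207.02, ∠ = arctan(207/3) ≈ 89.17°
pole (s+1): 1 + j207 → |·| = √(1²+207²) = √42850 ≈ 207, ∠ = arctan(207/1) ≈ 89.72°
pole (s+200): 200 + j207 → |·| = √(200²+207²) = √82849 ≈ 287.84, ∠ = arctan(207/200) ≈ 45.99°
pole (s+928): 928 + j207 → |·| = √(928²+207²) = √904033 ≈ 950.81, ∠ = arctan(207/928) ≈ 12.57°
|L| = 2 · 207.02 / 5.6652e+07 ≈ 7.3085e-06
Gain = 20 log₁₀(7.3085e-06) ≈ -102.72 dB
∠L = 89.17° − 148.28° = -59.11°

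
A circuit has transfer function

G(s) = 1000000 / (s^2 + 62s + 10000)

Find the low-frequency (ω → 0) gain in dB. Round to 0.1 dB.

G(0) = 1000000 / 10000 = 100
20 log₁₀(100) ≈ 40.00 dB

40.0 dB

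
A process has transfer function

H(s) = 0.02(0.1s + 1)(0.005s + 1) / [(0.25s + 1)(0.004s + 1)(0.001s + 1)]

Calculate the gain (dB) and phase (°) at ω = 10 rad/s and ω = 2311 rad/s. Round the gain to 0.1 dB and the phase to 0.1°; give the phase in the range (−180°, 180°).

At ω = 10 rad/s:
zero (1 + j10·0.1) = 1 + j1 → |·| ≈ 1.4142, ∠ ≈ 45.00°
zero (1 + j10·0.005) = 1 + j0.05 → |·| ≈ 1.0012, ∠ ≈ 2.86°
pole (1 + j10·0.25) = 1 + j2.5 → |·| ≈ 2.6926, ∠ ≈ 68.20°
pole (1 + j10·0.004) = 1 + j0.04 → |·| ≈ 1.0008, ∠ ≈ 2.29°
pole (1 + j10·0.001) = 1 + j0.01 → |·| ≈ 1, ∠ ≈ 0.57°
|H| = 0.02 · 1.4142 · 1.0012 / (2.6926 · 1.0008 · 1) ≈ 0.010509
Gain = 20 log₁₀(0.010509) ≈ -39.57 dB
∠H = (45.00° + 2.86°) − (68.20° + 2.29° + 0.57°) = -23.20°

At ω = 2311 rad/s:
zero (1 + j2311·0.1) = 1 + j231.1 → |·| ≈ 231.1, ∠ ≈ 89.75°
zero (1 + j2311·0.005) = 1 + j11.555 → |·| ≈ 11.598, ∠ ≈ 85.05°
pole (1 + j2311·0.25) = 1 + j577.75 → |·| ≈ 577.75, ∠ ≈ 89.90°
pole (1 + j2311·0.004) = 1 + j9.244 → |·| ≈ 9.2979, ∠ ≈ 83.83°
pole (1 + j2311·0.001) = 1 + j2.311 → |·| ≈ 2.5181, ∠ ≈ 66.60°
|H| = 0.02 · 231.1 · 11.598 / (577.75 · 9.2979 · 2.5181) ≈ 0.0039629
Gain = 20 log₁₀(0.0039629) ≈ -48.04 dB
∠H = (89.75° + 85.05°) − (89.90° + 83.83° + 66.60°) = -65.53°

ω = 10: -39.6 dB, -23.2°; ω = 2311: -48.0 dB, -65.5°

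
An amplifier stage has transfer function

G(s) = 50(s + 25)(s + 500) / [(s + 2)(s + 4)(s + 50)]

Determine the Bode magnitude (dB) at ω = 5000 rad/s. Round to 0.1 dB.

-40.0 dB

At s = jω = j5000:
zero (s+25): 25 + j5000 → |·| = √(25²+5000²) = √25000625 ≈ 5000.1, ∠ = arctan(5000/25) ≈ 89.71°
zero (s+500): 500 + j5000 → |·| = √(500²+5000²) = √25250000 ≈ 5024.9, ∠ = arctan(5000/500) ≈ 84.29°
pole (s+2): 2 + j5000 → |·| = √(2²+5000²) = √25000004 ≈ 5000, ∠ = arctan(5000/2) ≈ 89.98°
pole (s+4): 4 + j5000 → |·| = √(4²+5000²) = √25000016 ≈ 5000, ∠ = arctan(5000/4) ≈ 89.95°
pole (s+50): 50 + j5000 → |·| = √(50²+5000²) = √25002500 ≈ 5000.2, ∠ = arctan(5000/50) ≈ 89.43°
|G| = 50 · 2.5125e+07 / 1.25e+11 ≈ 0.01005
Gain = 20 log₁₀(0.01005) ≈ -39.96 dB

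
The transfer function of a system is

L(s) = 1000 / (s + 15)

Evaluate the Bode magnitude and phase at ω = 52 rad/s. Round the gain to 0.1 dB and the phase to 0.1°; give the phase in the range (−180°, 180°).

25.3 dB, -73.9°

At s = jω = j52:
pole (s+15): 15 + j52 → |·| = √(15²+52²) = √2929 ≈ 54.12, ∠ = arctan(52/15) ≈ 73.91°
|L| = 1000 / 54.12 ≈ 18.477
Gain = 20 log₁₀(18.477) ≈ 25.33 dB
∠L = 0.00° − 73.91° = -73.91°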